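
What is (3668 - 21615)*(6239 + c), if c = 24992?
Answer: -560502757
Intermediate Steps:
(3668 - 21615)*(6239 + c) = (3668 - 21615)*(6239 + 24992) = -17947*31231 = -560502757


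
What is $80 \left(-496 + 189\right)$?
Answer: $-24560$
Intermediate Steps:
$80 \left(-496 + 189\right) = 80 \left(-307\right) = -24560$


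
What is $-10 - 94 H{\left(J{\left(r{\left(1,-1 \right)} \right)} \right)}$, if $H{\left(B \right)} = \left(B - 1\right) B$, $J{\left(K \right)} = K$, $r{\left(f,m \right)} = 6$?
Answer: $-2830$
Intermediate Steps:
$H{\left(B \right)} = B \left(-1 + B\right)$ ($H{\left(B \right)} = \left(-1 + B\right) B = B \left(-1 + B\right)$)
$-10 - 94 H{\left(J{\left(r{\left(1,-1 \right)} \right)} \right)} = -10 - 94 \cdot 6 \left(-1 + 6\right) = -10 - 94 \cdot 6 \cdot 5 = -10 - 2820 = -2830$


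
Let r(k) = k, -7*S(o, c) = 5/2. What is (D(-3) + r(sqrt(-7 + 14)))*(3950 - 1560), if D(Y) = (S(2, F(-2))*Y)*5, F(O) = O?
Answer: 89625/7 + 2390*sqrt(7) ≈ 19127.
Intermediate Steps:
S(o, c) = -5/14 (S(o, c) = -5/(7*2) = -1/7*5/2 = -5/14)
D(Y) = -25*Y/14 (D(Y) = -5*Y/14*5 = -25*Y/14)
(D(-3) + r(sqrt(-7 + 14)))*(3950 - 1560) = (-25/14*(-3) + sqrt(-7 + 14))*(3950 - 1560) = (75/14 + sqrt(7))*2390 = 89625/7 + 2390*sqrt(7)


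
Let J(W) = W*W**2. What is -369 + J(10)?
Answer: 631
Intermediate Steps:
J(W) = W**3
-369 + J(10) = -369 + 10**3 = -369 + 1000 = 631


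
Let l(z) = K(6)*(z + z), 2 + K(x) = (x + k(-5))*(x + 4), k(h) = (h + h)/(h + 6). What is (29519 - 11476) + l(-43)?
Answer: 21655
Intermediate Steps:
k(h) = 2*h/(6 + h) (k(h) = (2*h)/(6 + h) = 2*h/(6 + h))
K(x) = -2 + (-10 + x)*(4 + x) (K(x) = -2 + (x + 2*(-5)/(6 - 5))*(x + 4) = -2 + (x + 2*(-5)/1)*(4 + x) = -2 + (x + 2*(-5)*1)*(4 + x) = -2 + (x - 10)*(4 + x) = -2 + (-10 + x)*(4 + x))
l(z) = -84*z (l(z) = (-42 + 6² - 6*6)*(z + z) = (-42 + 36 - 36)*(2*z) = -84*z)
(29519 - 11476) + l(-43) = (29519 - 11476) - 84*(-43) = 18043 + 3612 = 21655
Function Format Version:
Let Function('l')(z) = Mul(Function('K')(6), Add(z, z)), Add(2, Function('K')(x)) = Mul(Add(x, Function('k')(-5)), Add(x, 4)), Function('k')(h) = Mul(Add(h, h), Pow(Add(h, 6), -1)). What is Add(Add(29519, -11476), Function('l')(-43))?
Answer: 21655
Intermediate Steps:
Function('k')(h) = Mul(2, h, Pow(Add(6, h), -1)) (Function('k')(h) = Mul(Mul(2, h), Pow(Add(6, h), -1)) = Mul(2, h, Pow(Add(6, h), -1)))
Function('K')(x) = Add(-2, Mul(Add(-10, x), Add(4, x))) (Function('K')(x) = Add(-2, Mul(Add(x, Mul(2, -5, Pow(Add(6, -5), -1))), Add(x, 4))) = Add(-2, Mul(Add(x, Mul(2, -5, Pow(1, -1))), Add(4, x))) = Add(-2, Mul(Add(x, Mul(2, -5, 1)), Add(4, x))) = Add(-2, Mul(Add(x, -10), Add(4, x))) = Add(-2, Mul(Add(-10, x), Add(4, x))))
Function('l')(z) = Mul(-84, z) (Function('l')(z) = Mul(Add(-42, Pow(6, 2), Mul(-6, 6)), Add(z, z)) = Mul(Add(-42, 36, -36), Mul(2, z)) = Mul(-42, Mul(2, z)) = Mul(-84, z))
Add(Add(29519, -11476), Function('l')(-43)) = Add(Add(29519, -11476), Mul(-84, -43)) = Add(18043, 3612) = 21655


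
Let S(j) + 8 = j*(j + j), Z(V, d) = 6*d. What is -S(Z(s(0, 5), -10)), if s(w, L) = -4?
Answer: -7192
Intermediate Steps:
S(j) = -8 + 2*j² (S(j) = -8 + j*(j + j) = -8 + j*(2*j) = -8 + 2*j²)
-S(Z(s(0, 5), -10)) = -(-8 + 2*(6*(-10))²) = -(-8 + 2*(-60)²) = -(-8 + 2*3600) = -(-8 + 7200) = -1*7192 = -7192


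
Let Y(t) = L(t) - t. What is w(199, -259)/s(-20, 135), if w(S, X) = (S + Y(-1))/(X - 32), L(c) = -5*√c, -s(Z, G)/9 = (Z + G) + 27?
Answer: 100/185949 - 5*I/371898 ≈ 0.00053778 - 1.3445e-5*I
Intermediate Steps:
s(Z, G) = -243 - 9*G - 9*Z (s(Z, G) = -9*((Z + G) + 27) = -9*((G + Z) + 27) = -9*(27 + G + Z) = -243 - 9*G - 9*Z)
Y(t) = -t - 5*√t (Y(t) = -5*√t - t = -t - 5*√t)
w(S, X) = (1 + S - 5*I)/(-32 + X) (w(S, X) = (S + (-1*(-1) - 5*I))/(X - 32) = (S + (1 - 5*I))/(-32 + X) = (1 + S - 5*I)/(-32 + X))
w(199, -259)/s(-20, 135) = ((1 + 199 - 5*I)/(-32 - 259))/(-243 - 9*135 - 9*(-20)) = ((200 - 5*I)/(-291))/(-243 - 1215 + 180) = -(200 - 5*I)/291/(-1278) = (-200/291 + 5*I/291)*(-1/1278) = 100/185949 - 5*I/371898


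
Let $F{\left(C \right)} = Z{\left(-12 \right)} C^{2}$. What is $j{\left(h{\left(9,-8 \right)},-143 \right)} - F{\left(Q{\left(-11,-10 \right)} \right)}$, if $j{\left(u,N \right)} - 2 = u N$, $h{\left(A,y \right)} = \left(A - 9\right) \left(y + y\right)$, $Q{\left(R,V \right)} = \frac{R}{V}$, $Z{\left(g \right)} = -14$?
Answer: $\frac{947}{50} \approx 18.94$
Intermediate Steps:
$h{\left(A,y \right)} = 2 y \left(-9 + A\right)$ ($h{\left(A,y \right)} = \left(-9 + A\right) 2 y = 2 y \left(-9 + A\right)$)
$F{\left(C \right)} = - 14 C^{2}$
$j{\left(u,N \right)} = 2 + N u$ ($j{\left(u,N \right)} = 2 + u N = 2 + N u$)
$j{\left(h{\left(9,-8 \right)},-143 \right)} - F{\left(Q{\left(-11,-10 \right)} \right)} = \left(2 - 143 \cdot 2 \left(-8\right) \left(-9 + 9\right)\right) - - 14 \left(- \frac{11}{-10}\right)^{2} = \left(2 - 143 \cdot 2 \left(-8\right) 0\right) - - 14 \left(\left(-11\right) \left(- \frac{1}{10}\right)\right)^{2} = \left(2 - 0\right) - - 14 \left(\frac{11}{10}\right)^{2} = \left(2 + 0\right) - \left(-14\right) \frac{121}{100} = 2 - - \frac{847}{50} = 2 + \frac{847}{50} = \frac{947}{50}$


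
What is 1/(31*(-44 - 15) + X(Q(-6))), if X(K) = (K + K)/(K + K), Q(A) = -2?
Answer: -1/1828 ≈ -0.00054705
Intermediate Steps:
X(K) = 1 (X(K) = (2*K)/((2*K)) = (2*K)*(1/(2*K)) = 1)
1/(31*(-44 - 15) + X(Q(-6))) = 1/(31*(-44 - 15) + 1) = 1/(31*(-59) + 1) = 1/(-1829 + 1) = 1/(-1828) = -1/1828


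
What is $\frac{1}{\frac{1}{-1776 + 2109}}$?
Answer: $333$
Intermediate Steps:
$\frac{1}{\frac{1}{-1776 + 2109}} = \frac{1}{\frac{1}{333}} = 333$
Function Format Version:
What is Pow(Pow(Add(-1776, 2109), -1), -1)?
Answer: 333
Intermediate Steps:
Pow(Pow(Add(-1776, 2109), -1), -1) = Pow(Pow(333, -1), -1) = Pow(Rational(1, 333), -1) = 333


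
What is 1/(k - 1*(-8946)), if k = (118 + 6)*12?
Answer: 1/10434 ≈ 9.5841e-5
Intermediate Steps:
k = 1488 (k = 124*12 = 1488)
1/(k - 1*(-8946)) = 1/(1488 - 1*(-8946)) = 1/(1488 + 8946) = 1/10434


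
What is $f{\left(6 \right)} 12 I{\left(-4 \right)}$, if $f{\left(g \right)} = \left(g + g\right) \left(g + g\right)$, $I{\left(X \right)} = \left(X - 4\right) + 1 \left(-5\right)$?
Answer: $-22464$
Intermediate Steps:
$I{\left(X \right)} = -9 + X$ ($I{\left(X \right)} = \left(-4 + X\right) - 5 = -9 + X$)
$f{\left(g \right)} = 4 g^{2}$ ($f{\left(g \right)} = 2 g 2 g = 4 g^{2}$)
$f{\left(6 \right)} 12 I{\left(-4 \right)} = 4 \cdot 6^{2} \cdot 12 \left(-9 - 4\right) = 4 \cdot 36 \cdot 12 \left(-13\right) = 144 \cdot 12 \left(-13\right) = 1728 \left(-13\right) = -22464$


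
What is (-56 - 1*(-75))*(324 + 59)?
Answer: 7277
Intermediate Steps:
(-56 - 1*(-75))*(324 + 59) = (-56 + 75)*383 = 19*383 = 7277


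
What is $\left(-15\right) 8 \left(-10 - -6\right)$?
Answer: $480$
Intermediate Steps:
$\left(-15\right) 8 \left(-10 - -6\right) = - 120 \left(-10 + 6\right) = \left(-120\right) \left(-4\right) = 480$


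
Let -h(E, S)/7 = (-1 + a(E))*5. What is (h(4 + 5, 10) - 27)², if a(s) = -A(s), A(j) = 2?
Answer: 6084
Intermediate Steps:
a(s) = -2 (a(s) = -1*2 = -2)
h(E, S) = 105 (h(E, S) = -7*(-1 - 2)*5 = -(-21)*5 = -7*(-15) = 105)
(h(4 + 5, 10) - 27)² = (105 - 27)² = 78² = 6084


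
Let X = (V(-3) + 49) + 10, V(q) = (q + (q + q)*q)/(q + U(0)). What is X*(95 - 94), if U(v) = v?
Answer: 54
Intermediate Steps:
V(q) = (q + 2*q²)/q (V(q) = (q + (q + q)*q)/(q + 0) = (q + (2*q)*q)/q = (q + 2*q²)/q)
X = 54 (X = ((1 + 2*(-3)) + 49) + 10 = ((1 - 6) + 49) + 10 = (-5 + 49) + 10 = 44 + 10 = 54)
X*(95 - 94) = 54*(95 - 94) = 54*1 = 54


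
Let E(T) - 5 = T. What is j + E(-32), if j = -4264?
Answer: -4291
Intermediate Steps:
E(T) = 5 + T
j + E(-32) = -4264 + (5 - 32) = -4264 - 27 = -4291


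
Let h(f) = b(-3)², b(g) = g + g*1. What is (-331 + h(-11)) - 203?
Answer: -498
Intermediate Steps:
b(g) = 2*g (b(g) = g + g = 2*g)
h(f) = 36 (h(f) = (2*(-3))² = (-6)² = 36)
(-331 + h(-11)) - 203 = (-331 + 36) - 203 = -295 - 203 = -498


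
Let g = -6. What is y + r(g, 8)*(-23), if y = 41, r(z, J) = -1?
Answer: 64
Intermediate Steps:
y + r(g, 8)*(-23) = 41 - 1*(-23) = 41 + 23 = 64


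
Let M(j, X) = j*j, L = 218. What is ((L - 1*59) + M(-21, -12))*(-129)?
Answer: -77400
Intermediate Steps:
M(j, X) = j²
((L - 1*59) + M(-21, -12))*(-129) = ((218 - 1*59) + (-21)²)*(-129) = ((218 - 59) + 441)*(-129) = (159 + 441)*(-129) = 600*(-129) = -77400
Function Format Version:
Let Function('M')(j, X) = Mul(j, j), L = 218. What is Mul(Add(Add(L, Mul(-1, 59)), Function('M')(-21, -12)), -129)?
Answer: -77400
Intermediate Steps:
Function('M')(j, X) = Pow(j, 2)
Mul(Add(Add(L, Mul(-1, 59)), Function('M')(-21, -12)), -129) = Mul(Add(Add(218, Mul(-1, 59)), Pow(-21, 2)), -129) = Mul(Add(Add(218, -59), 441), -129) = Mul(Add(159, 441), -129) = Mul(600, -129) = -77400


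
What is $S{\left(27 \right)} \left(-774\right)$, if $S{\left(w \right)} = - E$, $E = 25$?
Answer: $19350$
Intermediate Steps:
$S{\left(w \right)} = -25$ ($S{\left(w \right)} = \left(-1\right) 25 = -25$)
$S{\left(27 \right)} \left(-774\right) = \left(-25\right) \left(-774\right) = 19350$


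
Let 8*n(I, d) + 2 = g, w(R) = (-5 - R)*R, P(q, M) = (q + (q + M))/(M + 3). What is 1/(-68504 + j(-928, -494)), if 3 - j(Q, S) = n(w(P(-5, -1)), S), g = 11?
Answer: -8/548017 ≈ -1.4598e-5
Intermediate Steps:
P(q, M) = (M + 2*q)/(3 + M) (P(q, M) = (q + (M + q))/(3 + M) = (M + 2*q)/(3 + M))
w(R) = R*(-5 - R)
n(I, d) = 9/8 (n(I, d) = -¼ + (⅛)*11 = -¼ + 11/8 = 9/8)
j(Q, S) = 15/8 (j(Q, S) = 3 - 1*9/8 = 3 - 9/8 = 15/8)
1/(-68504 + j(-928, -494)) = 1/(-68504 + 15/8) = 1/(-548017/8) = -8/548017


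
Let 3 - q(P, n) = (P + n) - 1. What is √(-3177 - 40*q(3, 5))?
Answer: I*√3017 ≈ 54.927*I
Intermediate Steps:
q(P, n) = 4 - P - n (q(P, n) = 3 - ((P + n) - 1) = 3 - (-1 + P + n) = 3 + (1 - P - n) = 4 - P - n)
√(-3177 - 40*q(3, 5)) = √(-3177 - 40*(4 - 1*3 - 1*5)) = √(-3177 - 40*(4 - 3 - 5)) = √(-3177 - 40*(-4)) = √(-3177 + 160) = √(-3017) = I*√3017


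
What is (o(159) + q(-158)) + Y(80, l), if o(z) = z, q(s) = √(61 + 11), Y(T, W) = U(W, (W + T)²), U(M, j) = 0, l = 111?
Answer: 159 + 6*√2 ≈ 167.49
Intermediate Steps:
Y(T, W) = 0
q(s) = 6*√2 (q(s) = √72 = 6*√2)
(o(159) + q(-158)) + Y(80, l) = (159 + 6*√2) + 0 = 159 + 6*√2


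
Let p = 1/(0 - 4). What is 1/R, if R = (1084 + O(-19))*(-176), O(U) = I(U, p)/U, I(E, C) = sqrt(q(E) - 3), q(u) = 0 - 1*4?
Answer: -97831/18664589812 - 19*I*sqrt(7)/74658359248 ≈ -5.2415e-6 - 6.7332e-10*I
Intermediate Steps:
q(u) = -4 (q(u) = 0 - 4 = -4)
p = -1/4 (p = 1/(-4) = -1/4 ≈ -0.25000)
I(E, C) = I*sqrt(7) (I(E, C) = sqrt(-4 - 3) = sqrt(-7) = I*sqrt(7))
O(U) = I*sqrt(7)/U (O(U) = (I*sqrt(7))/U = I*sqrt(7)/U)
R = -190784 + 176*I*sqrt(7)/19 (R = (1084 + I*sqrt(7)/(-19))*(-176) = (1084 + I*sqrt(7)*(-1/19))*(-176) = (1084 - I*sqrt(7)/19)*(-176) = -190784 + 176*I*sqrt(7)/19 ≈ -1.9078e+5 + 24.508*I)
1/R = 1/(-190784 + 176*I*sqrt(7)/19)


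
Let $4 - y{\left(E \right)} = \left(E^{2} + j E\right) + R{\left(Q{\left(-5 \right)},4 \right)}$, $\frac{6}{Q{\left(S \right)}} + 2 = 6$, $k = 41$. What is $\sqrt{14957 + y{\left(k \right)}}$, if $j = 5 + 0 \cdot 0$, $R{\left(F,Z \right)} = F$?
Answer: $\frac{\sqrt{52294}}{2} \approx 114.34$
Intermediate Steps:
$Q{\left(S \right)} = \frac{3}{2}$ ($Q{\left(S \right)} = \frac{6}{-2 + 6} = \frac{6}{4} = 6 \cdot \frac{1}{4} = \frac{3}{2}$)
$j = 5$ ($j = 5 + 0 = 5$)
$y{\left(E \right)} = \frac{5}{2} - E^{2} - 5 E$ ($y{\left(E \right)} = 4 - \left(\left(E^{2} + 5 E\right) + \frac{3}{2}\right) = 4 - \left(\frac{3}{2} + E^{2} + 5 E\right) = \frac{5}{2} - E^{2} - 5 E$)
$\sqrt{14957 + y{\left(k \right)}} = \sqrt{14957 - \frac{3767}{2}} = \sqrt{\frac{26147}{2}} = \frac{\sqrt{52294}}{2}$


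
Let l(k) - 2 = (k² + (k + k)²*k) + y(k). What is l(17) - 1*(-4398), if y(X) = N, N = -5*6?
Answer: 24311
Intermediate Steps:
N = -30
y(X) = -30
l(k) = -28 + k² + 4*k³ (l(k) = 2 + ((k² + (k + k)²*k) - 30) = 2 + ((k² + (2*k)²*k) - 30) = 2 + ((k² + (4*k²)*k) - 30) = 2 + ((k² + 4*k³) - 30) = 2 + (-30 + k² + 4*k³) = -28 + k² + 4*k³)
l(17) - 1*(-4398) = (-28 + 17² + 4*17³) - 1*(-4398) = (-28 + 289 + 4*4913) + 4398 = (-28 + 289 + 19652) + 4398 = 19913 + 4398 = 24311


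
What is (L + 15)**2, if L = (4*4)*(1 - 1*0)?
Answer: 961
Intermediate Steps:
L = 16 (L = 16*(1 + 0) = 16*1 = 16)
(L + 15)**2 = (16 + 15)**2 = 31**2 = 961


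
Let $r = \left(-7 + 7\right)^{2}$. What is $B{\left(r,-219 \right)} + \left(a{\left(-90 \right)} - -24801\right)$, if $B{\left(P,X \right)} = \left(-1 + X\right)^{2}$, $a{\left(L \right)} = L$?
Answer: $73111$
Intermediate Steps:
$r = 0$ ($r = 0^{2} = 0$)
$B{\left(r,-219 \right)} + \left(a{\left(-90 \right)} - -24801\right) = \left(-1 - 219\right)^{2} - -24711 = \left(-220\right)^{2} + \left(-90 + 24801\right) = 48400 + 24711 = 73111$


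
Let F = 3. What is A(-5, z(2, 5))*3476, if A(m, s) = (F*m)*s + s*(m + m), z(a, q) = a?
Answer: -173800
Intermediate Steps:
A(m, s) = 5*m*s (A(m, s) = (3*m)*s + s*(m + m) = 3*m*s + s*(2*m) = 3*m*s + 2*m*s = 5*m*s)
A(-5, z(2, 5))*3476 = (5*(-5)*2)*3476 = -50*3476 = -173800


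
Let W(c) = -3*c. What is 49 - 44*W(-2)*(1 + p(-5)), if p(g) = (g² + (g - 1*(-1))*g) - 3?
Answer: -11303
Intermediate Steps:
p(g) = -3 + g² + g*(1 + g) (p(g) = (g² + (g + 1)*g) - 3 = (g² + (1 + g)*g) - 3 = (g² + g*(1 + g)) - 3 = -3 + g² + g*(1 + g))
W(c) = -3*c
49 - 44*W(-2)*(1 + p(-5)) = 49 - 44*(-3*(-2))*(1 + (-3 - 5 + 2*(-5)²)) = 49 - 264*(1 + (-3 - 5 + 2*25)) = 49 - 264*(1 + (-3 - 5 + 50)) = 49 - 264*(1 + 42) = 49 - 264*43 = 49 - 44*258 = 49 - 11352 = -11303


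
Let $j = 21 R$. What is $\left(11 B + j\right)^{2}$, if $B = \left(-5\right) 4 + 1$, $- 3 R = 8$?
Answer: $70225$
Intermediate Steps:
$R = - \frac{8}{3}$ ($R = \left(- \frac{1}{3}\right) 8 = - \frac{8}{3} \approx -2.6667$)
$B = -19$ ($B = -20 + 1 = -19$)
$j = -56$ ($j = 21 \left(- \frac{8}{3}\right) = -56$)
$\left(11 B + j\right)^{2} = \left(11 \left(-19\right) - 56\right)^{2} = \left(-209 - 56\right)^{2} = \left(-265\right)^{2} = 70225$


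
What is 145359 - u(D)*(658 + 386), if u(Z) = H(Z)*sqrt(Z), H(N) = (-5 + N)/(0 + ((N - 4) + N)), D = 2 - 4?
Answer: 145359 - 1827*I*sqrt(2)/2 ≈ 1.4536e+5 - 1291.9*I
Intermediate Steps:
D = -2
H(N) = (-5 + N)/(-4 + 2*N) (H(N) = (-5 + N)/(0 + ((-4 + N) + N)) = (-5 + N)/(0 + (-4 + 2*N)) = (-5 + N)/(-4 + 2*N))
u(Z) = sqrt(Z)*(-5 + Z)/(2*(-2 + Z)) (u(Z) = ((-5 + Z)/(2*(-2 + Z)))*sqrt(Z) = sqrt(Z)*(-5 + Z)/(2*(-2 + Z)))
145359 - u(D)*(658 + 386) = 145359 - sqrt(-2)*(-5 - 2)/(2*(-2 - 2))*(658 + 386) = 145359 - (1/2)*(I*sqrt(2))*(-7)/(-4)*1044 = 145359 - (1/2)*(I*sqrt(2))*(-1/4)*(-7)*1044 = 145359 - 7*I*sqrt(2)/8*1044 = 145359 - 1827*I*sqrt(2)/2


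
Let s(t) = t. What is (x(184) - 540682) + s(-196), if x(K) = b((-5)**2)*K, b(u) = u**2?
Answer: -425878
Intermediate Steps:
x(K) = 625*K (x(K) = ((-5)**2)**2*K = 25**2*K = 625*K)
(x(184) - 540682) + s(-196) = (625*184 - 540682) - 196 = (115000 - 540682) - 196 = -425682 - 196 = -425878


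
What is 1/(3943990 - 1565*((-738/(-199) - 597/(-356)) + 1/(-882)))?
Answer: 31242204/122955676246775 ≈ 2.5409e-7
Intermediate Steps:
1/(3943990 - 1565*((-738/(-199) - 597/(-356)) + 1/(-882))) = 1/(3943990 - 1565*((-738*(-1/199) - 597*(-1/356)) - 1/882)) = 1/(3943990 - 1565*((738/199 + 597/356) - 1/882)) = 1/(3943990 - 1565*(381531/70844 - 1/882)) = 1/(3943990 - 1565*168219749/31242204) = 1/(3943990 - 263263907185/31242204) = 1/(122955676246775/31242204) = 31242204/122955676246775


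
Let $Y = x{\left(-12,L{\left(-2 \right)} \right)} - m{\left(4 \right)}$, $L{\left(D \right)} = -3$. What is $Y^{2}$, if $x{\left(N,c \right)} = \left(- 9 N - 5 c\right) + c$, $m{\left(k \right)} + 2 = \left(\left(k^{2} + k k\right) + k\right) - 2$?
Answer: $7744$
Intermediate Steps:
$m{\left(k \right)} = -4 + k + 2 k^{2}$ ($m{\left(k \right)} = -2 - \left(2 - k - k^{2} - k k\right) = -2 - \left(2 - k - 2 k^{2}\right) = -2 + \left(-2 + k + 2 k^{2}\right) = -4 + k + 2 k^{2}$)
$x{\left(N,c \right)} = - 9 N - 4 c$
$Y = 88$ ($Y = \left(\left(-9\right) \left(-12\right) - -12\right) - \left(-4 + 4 + 2 \cdot 4^{2}\right) = \left(108 + 12\right) - \left(-4 + 4 + 2 \cdot 16\right) = 120 - \left(-4 + 4 + 32\right) = 120 - 32 = 88$)
$Y^{2} = 88^{2} = 7744$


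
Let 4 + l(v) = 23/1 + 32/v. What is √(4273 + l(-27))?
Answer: 2*√86889/9 ≈ 65.504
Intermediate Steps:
l(v) = 19 + 32/v (l(v) = -4 + (23/1 + 32/v) = -4 + (23*1 + 32/v) = -4 + (23 + 32/v) = 19 + 32/v)
√(4273 + l(-27)) = √(4273 + (19 + 32/(-27))) = √(4273 + (19 + 32*(-1/27))) = √(4273 + (19 - 32/27)) = √(4273 + 481/27) = √(115852/27) = 2*√86889/9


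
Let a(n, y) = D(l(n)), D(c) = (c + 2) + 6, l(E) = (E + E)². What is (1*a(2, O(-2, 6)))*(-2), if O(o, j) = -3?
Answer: -48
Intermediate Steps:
l(E) = 4*E² (l(E) = (2*E)² = 4*E²)
D(c) = 8 + c (D(c) = (2 + c) + 6 = 8 + c)
a(n, y) = 8 + 4*n²
(1*a(2, O(-2, 6)))*(-2) = (1*(8 + 4*2²))*(-2) = (1*(8 + 4*4))*(-2) = (1*(8 + 16))*(-2) = (1*24)*(-2) = 24*(-2) = -48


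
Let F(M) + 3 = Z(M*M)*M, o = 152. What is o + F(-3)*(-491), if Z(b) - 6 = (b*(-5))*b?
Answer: -586102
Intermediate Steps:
Z(b) = 6 - 5*b² (Z(b) = 6 + (b*(-5))*b = 6 + (-5*b)*b = 6 - 5*b²)
F(M) = -3 + M*(6 - 5*M⁴) (F(M) = -3 + (6 - 5*M⁴)*M = -3 + M*(6 - 5*M⁴))
o + F(-3)*(-491) = 152 + (-3 - 5*(-3)⁵ + 6*(-3))*(-491) = 152 + (-3 - 5*(-243) - 18)*(-491) = 152 + (-3 + 1215 - 18)*(-491) = 152 + 1194*(-491) = 152 - 586254 = -586102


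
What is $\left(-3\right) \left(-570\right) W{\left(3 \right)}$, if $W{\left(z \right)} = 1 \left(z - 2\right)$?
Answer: $1710$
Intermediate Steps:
$W{\left(z \right)} = -2 + z$ ($W{\left(z \right)} = 1 \left(-2 + z\right) = -2 + z$)
$\left(-3\right) \left(-570\right) W{\left(3 \right)} = \left(-3\right) \left(-570\right) \left(-2 + 3\right) = 1710 \cdot 1 = 1710$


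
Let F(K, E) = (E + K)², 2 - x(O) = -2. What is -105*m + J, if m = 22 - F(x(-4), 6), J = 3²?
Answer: 8199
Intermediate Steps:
x(O) = 4 (x(O) = 2 - 1*(-2) = 2 + 2 = 4)
J = 9
m = -78 (m = 22 - (6 + 4)² = 22 - 1*10² = 22 - 1*100 = 22 - 100 = -78)
-105*m + J = -105*(-78) + 9 = 8190 + 9 = 8199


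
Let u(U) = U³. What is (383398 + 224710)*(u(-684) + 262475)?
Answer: -194443158743132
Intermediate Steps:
(383398 + 224710)*(u(-684) + 262475) = (383398 + 224710)*((-684)³ + 262475) = 608108*(-320013504 + 262475) = 608108*(-319751029) = -194443158743132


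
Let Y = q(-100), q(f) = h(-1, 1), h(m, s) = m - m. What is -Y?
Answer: 0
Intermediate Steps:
h(m, s) = 0
q(f) = 0
Y = 0
-Y = -1*0 = 0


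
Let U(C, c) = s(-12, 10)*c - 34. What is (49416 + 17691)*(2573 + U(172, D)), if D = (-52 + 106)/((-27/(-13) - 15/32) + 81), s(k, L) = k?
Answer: 1945726462623/11455 ≈ 1.6986e+8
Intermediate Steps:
D = 7488/11455 (D = 54/((-27*(-1/13) - 15*1/32) + 81) = 54/((27/13 - 15/32) + 81) = 54/(669/416 + 81) = 54/(34365/416) = 54*(416/34365) = 7488/11455 ≈ 0.65369)
U(C, c) = -34 - 12*c (U(C, c) = -12*c - 34 = -34 - 12*c)
(49416 + 17691)*(2573 + U(172, D)) = (49416 + 17691)*(2573 + (-34 - 12*7488/11455)) = 67107*(2573 + (-34 - 89856/11455)) = 67107*(2573 - 479326/11455) = 67107*(28994389/11455) = 1945726462623/11455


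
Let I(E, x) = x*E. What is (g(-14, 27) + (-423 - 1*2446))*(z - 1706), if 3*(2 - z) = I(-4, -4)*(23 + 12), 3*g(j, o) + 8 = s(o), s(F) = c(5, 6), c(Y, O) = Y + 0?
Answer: 16278640/3 ≈ 5.4262e+6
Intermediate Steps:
c(Y, O) = Y
s(F) = 5
I(E, x) = E*x
g(j, o) = -1 (g(j, o) = -8/3 + (⅓)*5 = -8/3 + 5/3 = -1)
z = -554/3 (z = 2 - (-4*(-4))*(23 + 12)/3 = 2 - 16*35/3 = 2 - ⅓*560 = 2 - 560/3 = -554/3 ≈ -184.67)
(g(-14, 27) + (-423 - 1*2446))*(z - 1706) = (-1 + (-423 - 1*2446))*(-554/3 - 1706) = (-1 + (-423 - 2446))*(-5672/3) = (-1 - 2869)*(-5672/3) = -2870*(-5672/3) = 16278640/3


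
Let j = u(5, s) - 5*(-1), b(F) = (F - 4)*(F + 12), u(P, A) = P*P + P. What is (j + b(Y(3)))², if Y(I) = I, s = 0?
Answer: 400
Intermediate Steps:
u(P, A) = P + P² (u(P, A) = P² + P = P + P²)
b(F) = (-4 + F)*(12 + F)
j = 35 (j = 5*(1 + 5) - 5*(-1) = 5*6 + 5 = 30 + 5 = 35)
(j + b(Y(3)))² = (35 + (-48 + 3² + 8*3))² = (35 + (-48 + 9 + 24))² = (35 - 15)² = 20² = 400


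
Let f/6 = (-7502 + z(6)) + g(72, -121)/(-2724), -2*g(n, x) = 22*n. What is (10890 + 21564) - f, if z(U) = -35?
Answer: 17632056/227 ≈ 77674.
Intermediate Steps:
g(n, x) = -11*n
f = -10264998/227 (f = 6*((-7502 - 35) - 11*72/(-2724)) = 6*(-7537 - 792*(-1/2724)) = 6*(-7537 + 66/227) = 6*(-1710833/227) = -10264998/227 ≈ -45220.)
(10890 + 21564) - f = (10890 + 21564) - 1*(-10264998/227) = 32454 + 10264998/227 = 17632056/227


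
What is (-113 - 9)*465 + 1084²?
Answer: 1118326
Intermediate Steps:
(-113 - 9)*465 + 1084² = -122*465 + 1175056 = -56730 + 1175056 = 1118326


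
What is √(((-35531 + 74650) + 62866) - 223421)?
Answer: 2*I*√30359 ≈ 348.48*I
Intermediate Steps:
√(((-35531 + 74650) + 62866) - 223421) = √((39119 + 62866) - 223421) = √(101985 - 223421) = √(-121436) = 2*I*√30359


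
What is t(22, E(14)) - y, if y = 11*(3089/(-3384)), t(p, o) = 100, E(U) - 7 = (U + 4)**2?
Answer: 372379/3384 ≈ 110.04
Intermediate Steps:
E(U) = 7 + (4 + U)**2 (E(U) = 7 + (U + 4)**2 = 7 + (4 + U)**2)
y = -33979/3384 (y = 11*(3089*(-1/3384)) = 11*(-3089/3384) = -33979/3384 ≈ -10.041)
t(22, E(14)) - y = 100 - 1*(-33979/3384) = 100 + 33979/3384 = 372379/3384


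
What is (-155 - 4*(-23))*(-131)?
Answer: 8253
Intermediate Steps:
(-155 - 4*(-23))*(-131) = (-155 + 92)*(-131) = -63*(-131) = 8253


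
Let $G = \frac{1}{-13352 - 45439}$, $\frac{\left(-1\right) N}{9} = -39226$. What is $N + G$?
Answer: $\frac{20755221893}{58791} \approx 3.5303 \cdot 10^{5}$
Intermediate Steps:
$N = 353034$ ($N = \left(-9\right) \left(-39226\right) = 353034$)
$G = - \frac{1}{58791}$ ($G = \frac{1}{-58791} = - \frac{1}{58791} \approx -1.7009 \cdot 10^{-5}$)
$N + G = 353034 - \frac{1}{58791} = \frac{20755221893}{58791}$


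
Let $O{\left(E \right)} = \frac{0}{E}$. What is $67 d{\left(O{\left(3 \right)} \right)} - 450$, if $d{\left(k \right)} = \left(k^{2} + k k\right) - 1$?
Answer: $-517$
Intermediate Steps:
$O{\left(E \right)} = 0$
$d{\left(k \right)} = -1 + 2 k^{2}$ ($d{\left(k \right)} = \left(k^{2} + k^{2}\right) - 1 = 2 k^{2} - 1 = -1 + 2 k^{2}$)
$67 d{\left(O{\left(3 \right)} \right)} - 450 = 67 \left(-1 + 2 \cdot 0^{2}\right) - 450 = 67 \left(-1 + 2 \cdot 0\right) - 450 = 67 \left(-1 + 0\right) - 450 = 67 \left(-1\right) - 450 = -67 - 450 = -517$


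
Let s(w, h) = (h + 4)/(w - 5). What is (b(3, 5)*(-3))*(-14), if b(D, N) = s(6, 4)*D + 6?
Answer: 1260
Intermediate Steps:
s(w, h) = (4 + h)/(-5 + w)
b(D, N) = 6 + 8*D (b(D, N) = ((4 + 4)/(-5 + 6))*D + 6 = (8/1)*D + 6 = (1*8)*D + 6 = 8*D + 6 = 6 + 8*D)
(b(3, 5)*(-3))*(-14) = ((6 + 8*3)*(-3))*(-14) = ((6 + 24)*(-3))*(-14) = (30*(-3))*(-14) = -90*(-14) = 1260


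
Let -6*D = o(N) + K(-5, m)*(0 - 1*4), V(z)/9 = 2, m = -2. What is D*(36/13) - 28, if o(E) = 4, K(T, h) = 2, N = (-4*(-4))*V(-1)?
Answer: -340/13 ≈ -26.154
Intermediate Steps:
V(z) = 18 (V(z) = 9*2 = 18)
N = 288 (N = -4*(-4)*18 = 16*18 = 288)
D = ⅔ (D = -(4 + 2*(0 - 1*4))/6 = -(4 + 2*(0 - 4))/6 = -(4 + 2*(-4))/6 = -(4 - 8)/6 = -⅙*(-4) = ⅔ ≈ 0.66667)
D*(36/13) - 28 = 2*(36/13)/3 - 28 = 2*(36*(1/13))/3 - 28 = (⅔)*(36/13) - 28 = 24/13 - 28 = -340/13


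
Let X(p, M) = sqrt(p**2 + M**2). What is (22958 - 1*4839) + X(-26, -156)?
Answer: 18119 + 26*sqrt(37) ≈ 18277.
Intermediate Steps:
X(p, M) = sqrt(M**2 + p**2)
(22958 - 1*4839) + X(-26, -156) = (22958 - 1*4839) + sqrt((-156)**2 + (-26)**2) = (22958 - 4839) + sqrt(24336 + 676) = 18119 + sqrt(25012) = 18119 + 26*sqrt(37)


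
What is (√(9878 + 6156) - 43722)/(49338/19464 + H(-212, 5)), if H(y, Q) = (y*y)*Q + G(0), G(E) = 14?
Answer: -141834168/729045319 + 3244*√16034/729045319 ≈ -0.19398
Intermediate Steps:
H(y, Q) = 14 + Q*y² (H(y, Q) = (y*y)*Q + 14 = y²*Q + 14 = Q*y² + 14 = 14 + Q*y²)
(√(9878 + 6156) - 43722)/(49338/19464 + H(-212, 5)) = (√(9878 + 6156) - 43722)/(49338/19464 + (14 + 5*(-212)²)) = (√16034 - 43722)/(49338*(1/19464) + (14 + 5*44944)) = (-43722 + √16034)/(8223/3244 + (14 + 224720)) = (-43722 + √16034)/(8223/3244 + 224734) = (-43722 + √16034)/(729045319/3244) = (-43722 + √16034)*(3244/729045319) = -141834168/729045319 + 3244*√16034/729045319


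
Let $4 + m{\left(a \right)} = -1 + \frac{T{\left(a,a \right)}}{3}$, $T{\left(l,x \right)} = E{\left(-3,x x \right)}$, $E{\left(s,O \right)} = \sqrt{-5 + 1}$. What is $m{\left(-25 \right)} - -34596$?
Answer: $34591 + \frac{2 i}{3} \approx 34591.0 + 0.66667 i$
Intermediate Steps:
$E{\left(s,O \right)} = 2 i$ ($E{\left(s,O \right)} = \sqrt{-4} = 2 i$)
$T{\left(l,x \right)} = 2 i$
$m{\left(a \right)} = -5 + \frac{2 i}{3}$ ($m{\left(a \right)} = -4 - \left(1 - \frac{2 i}{3}\right) = -5 + \frac{2 i}{3}$)
$m{\left(-25 \right)} - -34596 = \left(-5 + \frac{2 i}{3}\right) - -34596 = \left(-5 + \frac{2 i}{3}\right) + 34596 = 34591 + \frac{2 i}{3}$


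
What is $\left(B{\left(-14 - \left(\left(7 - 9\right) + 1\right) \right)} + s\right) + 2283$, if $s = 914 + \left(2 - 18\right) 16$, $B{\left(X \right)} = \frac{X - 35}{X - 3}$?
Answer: $2944$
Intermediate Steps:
$B{\left(X \right)} = \frac{-35 + X}{-3 + X}$
$s = 658$ ($s = 914 - 256 = 658$)
$\left(B{\left(-14 - \left(\left(7 - 9\right) + 1\right) \right)} + s\right) + 2283 = \left(\frac{-35 - 13}{-3 - 13} + 658\right) + 2283 = \left(\frac{1}{-16} \left(-48\right) + 658\right) + 2283 = \left(\left(- \frac{1}{16}\right) \left(-48\right) + 658\right) + 2283 = \left(3 + 658\right) + 2283 = 661 + 2283 = 2944$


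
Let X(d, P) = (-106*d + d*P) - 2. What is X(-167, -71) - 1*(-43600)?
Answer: 73157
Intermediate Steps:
X(d, P) = -2 - 106*d + P*d (X(d, P) = (-106*d + P*d) - 2 = -2 - 106*d + P*d)
X(-167, -71) - 1*(-43600) = (-2 - 106*(-167) - 71*(-167)) - 1*(-43600) = (-2 + 17702 + 11857) + 43600 = 29557 + 43600 = 73157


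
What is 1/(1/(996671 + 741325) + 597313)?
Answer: 1737996/1038127604749 ≈ 1.6742e-6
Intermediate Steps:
1/(1/(996671 + 741325) + 597313) = 1/(1/1737996 + 597313) = 1/(1038127604749/1737996) = 1737996/1038127604749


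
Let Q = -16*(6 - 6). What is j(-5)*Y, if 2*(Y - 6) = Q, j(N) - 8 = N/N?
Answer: 54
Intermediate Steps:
j(N) = 9 (j(N) = 8 + N/N = 8 + 1 = 9)
Q = 0 (Q = -16*0 = 0)
Y = 6 (Y = 6 + (½)*0 = 6 + 0 = 6)
j(-5)*Y = 9*6 = 54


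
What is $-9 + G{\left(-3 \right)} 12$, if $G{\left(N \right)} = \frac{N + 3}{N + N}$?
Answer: $-9$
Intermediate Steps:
$G{\left(N \right)} = \frac{3 + N}{2 N}$
$-9 + G{\left(-3 \right)} 12 = -9 + \frac{3 - 3}{2 \left(-3\right)} 12 = -9 + \frac{1}{2} \left(- \frac{1}{3}\right) 0 \cdot 12 = -9 + 0 \cdot 12 = -9 + 0 = -9$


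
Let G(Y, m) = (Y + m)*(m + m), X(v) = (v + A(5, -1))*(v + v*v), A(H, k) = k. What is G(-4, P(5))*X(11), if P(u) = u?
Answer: 13200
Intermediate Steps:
X(v) = (-1 + v)*(v + v²) (X(v) = (v - 1)*(v + v*v) = (-1 + v)*(v + v²))
G(Y, m) = 2*m*(Y + m) (G(Y, m) = (Y + m)*(2*m) = 2*m*(Y + m))
G(-4, P(5))*X(11) = (2*5*(-4 + 5))*(11³ - 1*11) = (2*5*1)*(1331 - 11) = 10*1320 = 13200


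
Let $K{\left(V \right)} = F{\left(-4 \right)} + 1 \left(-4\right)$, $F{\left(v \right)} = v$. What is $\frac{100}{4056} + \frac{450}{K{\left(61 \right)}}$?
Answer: $- \frac{114025}{2028} \approx -56.225$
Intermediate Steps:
$K{\left(V \right)} = -8$ ($K{\left(V \right)} = -4 + 1 \left(-4\right) = -4 - 4 = -8$)
$\frac{100}{4056} + \frac{450}{K{\left(61 \right)}} = \frac{100}{4056} + \frac{450}{-8} = 100 \cdot \frac{1}{4056} + 450 \left(- \frac{1}{8}\right) = \frac{25}{1014} - \frac{225}{4} = - \frac{114025}{2028}$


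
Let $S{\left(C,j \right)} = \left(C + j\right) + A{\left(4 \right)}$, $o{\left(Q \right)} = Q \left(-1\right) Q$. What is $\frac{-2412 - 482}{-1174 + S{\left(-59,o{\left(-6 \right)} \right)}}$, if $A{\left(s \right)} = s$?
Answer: $\frac{2894}{1265} \approx 2.2877$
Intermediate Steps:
$o{\left(Q \right)} = - Q^{2}$ ($o{\left(Q \right)} = - Q Q = - Q^{2}$)
$S{\left(C,j \right)} = 4 + C + j$ ($S{\left(C,j \right)} = \left(C + j\right) + 4 = 4 + C + j$)
$\frac{-2412 - 482}{-1174 + S{\left(-59,o{\left(-6 \right)} \right)}} = \frac{-2412 - 482}{-1174 - 91} = - \frac{2894}{-1174 - 91} = - \frac{2894}{-1265} = \left(-2894\right) \left(- \frac{1}{1265}\right) = \frac{2894}{1265}$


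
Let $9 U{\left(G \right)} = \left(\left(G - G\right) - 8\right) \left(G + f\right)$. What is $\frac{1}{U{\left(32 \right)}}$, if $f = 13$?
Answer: $- \frac{1}{40} \approx -0.025$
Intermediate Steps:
$U{\left(G \right)} = - \frac{104}{9} - \frac{8 G}{9}$ ($U{\left(G \right)} = \frac{\left(\left(G - G\right) - 8\right) \left(G + 13\right)}{9} = \frac{\left(0 - 8\right) \left(13 + G\right)}{9} = \frac{\left(-8\right) \left(13 + G\right)}{9} = \frac{-104 - 8 G}{9} = - \frac{104}{9} - \frac{8 G}{9}$)
$\frac{1}{U{\left(32 \right)}} = \frac{1}{- \frac{104}{9} - \frac{256}{9}} = \frac{1}{-40} = - \frac{1}{40}$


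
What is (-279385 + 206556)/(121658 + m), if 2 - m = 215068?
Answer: 72829/93408 ≈ 0.77969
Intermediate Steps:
m = -215066 (m = 2 - 1*215068 = 2 - 215068 = -215066)
(-279385 + 206556)/(121658 + m) = (-279385 + 206556)/(121658 - 215066) = -72829/(-93408) = -72829*(-1/93408) = 72829/93408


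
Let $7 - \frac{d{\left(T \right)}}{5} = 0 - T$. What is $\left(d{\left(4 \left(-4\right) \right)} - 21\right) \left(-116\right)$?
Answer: $7656$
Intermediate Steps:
$d{\left(T \right)} = 35 + 5 T$ ($d{\left(T \right)} = 35 - 5 \left(0 - T\right) = 35 - 5 \left(- T\right) = 35 + 5 T$)
$\left(d{\left(4 \left(-4\right) \right)} - 21\right) \left(-116\right) = \left(\left(35 + 5 \cdot 4 \left(-4\right)\right) - 21\right) \left(-116\right) = \left(\left(35 + 5 \left(-16\right)\right) - 21\right) \left(-116\right) = \left(\left(35 - 80\right) - 21\right) \left(-116\right) = \left(-45 - 21\right) \left(-116\right) = \left(-66\right) \left(-116\right) = 7656$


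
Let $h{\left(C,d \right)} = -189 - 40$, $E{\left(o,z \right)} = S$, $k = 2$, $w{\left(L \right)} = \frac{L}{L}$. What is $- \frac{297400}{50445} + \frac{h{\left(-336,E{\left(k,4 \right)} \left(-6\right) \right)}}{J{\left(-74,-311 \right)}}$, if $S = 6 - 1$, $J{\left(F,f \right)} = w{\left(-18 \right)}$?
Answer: $- \frac{2369861}{10089} \approx -234.9$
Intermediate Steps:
$w{\left(L \right)} = 1$
$J{\left(F,f \right)} = 1$
$S = 5$
$E{\left(o,z \right)} = 5$
$h{\left(C,d \right)} = -229$ ($h{\left(C,d \right)} = -189 - 40 = -229$)
$- \frac{297400}{50445} + \frac{h{\left(-336,E{\left(k,4 \right)} \left(-6\right) \right)}}{J{\left(-74,-311 \right)}} = - \frac{297400}{50445} - \frac{229}{1} = \left(-297400\right) \frac{1}{50445} - 229 = - \frac{59480}{10089} - 229 = - \frac{2369861}{10089}$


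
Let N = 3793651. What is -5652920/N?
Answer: -5652920/3793651 ≈ -1.4901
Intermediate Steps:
-5652920/N = -5652920/3793651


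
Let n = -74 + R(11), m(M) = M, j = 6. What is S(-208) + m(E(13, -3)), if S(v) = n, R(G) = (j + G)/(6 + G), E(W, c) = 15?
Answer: -58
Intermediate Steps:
R(G) = 1 (R(G) = (6 + G)/(6 + G) = 1)
n = -73 (n = -74 + 1 = -73)
S(v) = -73
S(-208) + m(E(13, -3)) = -73 + 15 = -58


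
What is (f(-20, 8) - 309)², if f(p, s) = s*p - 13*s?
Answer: 328329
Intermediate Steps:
f(p, s) = -13*s + p*s (f(p, s) = p*s - 13*s = -13*s + p*s)
(f(-20, 8) - 309)² = (8*(-13 - 20) - 309)² = (8*(-33) - 309)² = (-264 - 309)² = (-573)² = 328329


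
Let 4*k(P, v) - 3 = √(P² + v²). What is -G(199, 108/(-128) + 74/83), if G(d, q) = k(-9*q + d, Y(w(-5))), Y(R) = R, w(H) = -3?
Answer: -¾ - 5*√11128612153/10624 ≈ -50.398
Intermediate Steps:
k(P, v) = ¾ + √(P² + v²)/4
G(d, q) = ¾ + √(9 + (d - 9*q)²)/4 (G(d, q) = ¾ + √((-9*q + d)² + (-3)²)/4 = ¾ + √((d - 9*q)² + 9)/4 = ¾ + √(9 + (d - 9*q)²)/4)
-G(199, 108/(-128) + 74/83) = -(¾ + √(9 + (199 - 9*(108/(-128) + 74/83))²)/4) = -(¾ + √(9 + (199 - 9*(108*(-1/128) + 74*(1/83)))²)/4) = -(¾ + √(9 + (199 - 9*(-27/32 + 74/83))²)/4) = -(¾ + √(9 + (199 - 9*127/2656)²)/4) = -(¾ + √(9 + (199 - 1143/2656)²)/4) = -(¾ + √(9 + (527401/2656)²)/4) = -(¾ + √(9 + 278151814801/7054336)/4) = -(¾ + √(278215303825/7054336)/4) = -(¾ + (5*√11128612153/2656)/4) = -(¾ + 5*√11128612153/10624) = -¾ - 5*√11128612153/10624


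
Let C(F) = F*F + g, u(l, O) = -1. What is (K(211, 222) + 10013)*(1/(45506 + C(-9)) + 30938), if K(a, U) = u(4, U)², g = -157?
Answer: 7037405298387/22715 ≈ 3.0981e+8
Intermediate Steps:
C(F) = -157 + F² (C(F) = F*F - 157 = F² - 157 = -157 + F²)
K(a, U) = 1 (K(a, U) = (-1)² = 1)
(K(211, 222) + 10013)*(1/(45506 + C(-9)) + 30938) = (1 + 10013)*(1/(45506 + (-157 + (-9)²)) + 30938) = 10014*(1/(45506 + (-157 + 81)) + 30938) = 10014*(1/(45506 - 76) + 30938) = 10014*(1/45430 + 30938) = 10014*(1405513341/45430) = 7037405298387/22715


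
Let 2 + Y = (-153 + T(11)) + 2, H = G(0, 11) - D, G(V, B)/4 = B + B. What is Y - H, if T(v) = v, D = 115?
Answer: -115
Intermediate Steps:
G(V, B) = 8*B (G(V, B) = 4*(B + B) = 4*(2*B) = 8*B)
H = -27 (H = 8*11 - 1*115 = 88 - 115 = -27)
Y = -142 (Y = -2 + ((-153 + 11) + 2) = -2 + (-142 + 2) = -2 - 140 = -142)
Y - H = -142 - 1*(-27) = -142 + 27 = -115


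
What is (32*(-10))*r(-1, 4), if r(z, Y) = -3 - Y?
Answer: 2240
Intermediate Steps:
(32*(-10))*r(-1, 4) = (32*(-10))*(-3 - 1*4) = -320*(-3 - 4) = -320*(-7) = 2240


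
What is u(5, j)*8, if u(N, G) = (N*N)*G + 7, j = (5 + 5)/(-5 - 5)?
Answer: -144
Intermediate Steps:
j = -1 (j = 10/(-10) = 10*(-1/10) = -1)
u(N, G) = 7 + G*N**2 (u(N, G) = N**2*G + 7 = G*N**2 + 7 = 7 + G*N**2)
u(5, j)*8 = (7 - 1*5**2)*8 = (7 - 1*25)*8 = (7 - 25)*8 = -18*8 = -144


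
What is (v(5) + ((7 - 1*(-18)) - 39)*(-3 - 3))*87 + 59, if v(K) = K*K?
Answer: 9542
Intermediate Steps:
v(K) = K**2
(v(5) + ((7 - 1*(-18)) - 39)*(-3 - 3))*87 + 59 = (5**2 + ((7 - 1*(-18)) - 39)*(-3 - 3))*87 + 59 = (25 + ((7 + 18) - 39)*(-6))*87 + 59 = (25 + (25 - 39)*(-6))*87 + 59 = (25 - 14*(-6))*87 + 59 = (25 + 84)*87 + 59 = 109*87 + 59 = 9483 + 59 = 9542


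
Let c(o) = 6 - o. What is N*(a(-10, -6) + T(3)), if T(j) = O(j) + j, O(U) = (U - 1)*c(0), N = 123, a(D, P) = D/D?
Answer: 1968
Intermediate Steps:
a(D, P) = 1
O(U) = -6 + 6*U (O(U) = (U - 1)*(6 - 1*0) = (-1 + U)*(6 + 0) = (-1 + U)*6 = -6 + 6*U)
T(j) = -6 + 7*j (T(j) = (-6 + 6*j) + j = -6 + 7*j)
N*(a(-10, -6) + T(3)) = 123*(1 + (-6 + 7*3)) = 123*(1 + (-6 + 21)) = 123*(1 + 15) = 123*16 = 1968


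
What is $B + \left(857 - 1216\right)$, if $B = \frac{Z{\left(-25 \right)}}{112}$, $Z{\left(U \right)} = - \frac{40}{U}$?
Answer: $- \frac{25129}{70} \approx -358.99$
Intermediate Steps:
$B = \frac{1}{70}$ ($B = \frac{\left(-40\right) \frac{1}{-25}}{112} = \left(-40\right) \left(- \frac{1}{25}\right) \frac{1}{112} = \frac{8}{5} \cdot \frac{1}{112} = \frac{1}{70} \approx 0.014286$)
$B + \left(857 - 1216\right) = \frac{1}{70} + \left(857 - 1216\right) = \frac{1}{70} - 359 = - \frac{25129}{70}$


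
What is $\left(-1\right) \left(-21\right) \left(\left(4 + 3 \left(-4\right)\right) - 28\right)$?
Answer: $-756$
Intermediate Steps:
$\left(-1\right) \left(-21\right) \left(\left(4 + 3 \left(-4\right)\right) - 28\right) = 21 \left(\left(4 - 12\right) - 28\right) = 21 \left(-8 - 28\right) = 21 \left(-36\right) = -756$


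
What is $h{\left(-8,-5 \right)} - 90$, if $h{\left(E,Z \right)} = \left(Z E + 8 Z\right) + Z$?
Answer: $-95$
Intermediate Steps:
$h{\left(E,Z \right)} = 9 Z + E Z$ ($h{\left(E,Z \right)} = \left(E Z + 8 Z\right) + Z = \left(8 Z + E Z\right) + Z = 9 Z + E Z$)
$h{\left(-8,-5 \right)} - 90 = - 5 \left(9 - 8\right) - 90 = \left(-5\right) 1 - 90 = -5 - 90 = -95$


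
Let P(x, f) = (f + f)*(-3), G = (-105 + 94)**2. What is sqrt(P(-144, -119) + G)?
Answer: sqrt(835) ≈ 28.896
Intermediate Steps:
G = 121 (G = (-11)**2 = 121)
P(x, f) = -6*f (P(x, f) = (2*f)*(-3) = -6*f)
sqrt(P(-144, -119) + G) = sqrt(-6*(-119) + 121) = sqrt(714 + 121) = sqrt(835)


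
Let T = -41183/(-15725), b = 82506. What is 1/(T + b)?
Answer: 15725/1297448033 ≈ 1.2120e-5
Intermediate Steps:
T = 41183/15725 (T = -41183*(-1/15725) = 41183/15725 ≈ 2.6189)
1/(T + b) = 1/(41183/15725 + 82506) = 1/(1297448033/15725) = 15725/1297448033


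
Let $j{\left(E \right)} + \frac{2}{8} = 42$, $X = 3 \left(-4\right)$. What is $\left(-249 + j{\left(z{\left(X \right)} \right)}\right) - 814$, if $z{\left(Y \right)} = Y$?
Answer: $- \frac{4085}{4} \approx -1021.3$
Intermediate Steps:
$X = -12$
$j{\left(E \right)} = \frac{167}{4}$ ($j{\left(E \right)} = - \frac{1}{4} + 42 = \frac{167}{4}$)
$\left(-249 + j{\left(z{\left(X \right)} \right)}\right) - 814 = \left(-249 + \frac{167}{4}\right) - 814 = - \frac{829}{4} - 814 = - \frac{4085}{4}$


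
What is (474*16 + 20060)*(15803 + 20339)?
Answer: 999109448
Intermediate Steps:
(474*16 + 20060)*(15803 + 20339) = (7584 + 20060)*36142 = 27644*36142 = 999109448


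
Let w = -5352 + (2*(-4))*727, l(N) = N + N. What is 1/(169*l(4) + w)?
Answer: -1/9816 ≈ -0.00010187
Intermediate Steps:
l(N) = 2*N
w = -11168 (w = -5352 - 8*727 = -5352 - 5816 = -11168)
1/(169*l(4) + w) = 1/(169*(2*4) - 11168) = 1/(169*8 - 11168) = 1/(1352 - 11168) = 1/(-9816) = -1/9816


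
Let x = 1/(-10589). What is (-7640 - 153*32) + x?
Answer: -132743705/10589 ≈ -12536.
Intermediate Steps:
x = -1/10589 ≈ -9.4438e-5
(-7640 - 153*32) + x = (-7640 - 153*32) - 1/10589 = (-7640 - 1*4896) - 1/10589 = (-7640 - 4896) - 1/10589 = -12536 - 1/10589 = -132743705/10589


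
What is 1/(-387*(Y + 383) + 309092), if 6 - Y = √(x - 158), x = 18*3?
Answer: 158549/25153361377 - 774*I*√26/25153361377 ≈ 6.3033e-6 - 1.569e-7*I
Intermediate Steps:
x = 54
Y = 6 - 2*I*√26 (Y = 6 - √(54 - 158) = 6 - √(-104) = 6 - 2*I*√26 ≈ 6.0 - 10.198*I)
1/(-387*(Y + 383) + 309092) = 1/(-387*((6 - 2*I*√26) + 383) + 309092) = 1/(-387*(389 - 2*I*√26) + 309092) = 1/((-150543 + 774*I*√26) + 309092) = 1/(158549 + 774*I*√26)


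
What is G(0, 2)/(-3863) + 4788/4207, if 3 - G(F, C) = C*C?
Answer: 2642893/2321663 ≈ 1.1384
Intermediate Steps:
G(F, C) = 3 - C**2 (G(F, C) = 3 - C*C = 3 - C**2)
G(0, 2)/(-3863) + 4788/4207 = (3 - 1*2**2)/(-3863) + 4788/4207 = (3 - 1*4)*(-1/3863) + 4788*(1/4207) = (3 - 4)*(-1/3863) + 684/601 = -1*(-1/3863) + 684/601 = 1/3863 + 684/601 = 2642893/2321663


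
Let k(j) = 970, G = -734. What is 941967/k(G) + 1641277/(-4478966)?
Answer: 10869706514/11197415 ≈ 970.73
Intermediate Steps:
941967/k(G) + 1641277/(-4478966) = 941967/970 + 1641277/(-4478966) = 941967*(1/970) + 1641277*(-1/4478966) = 9711/10 - 1641277/4478966 = 10869706514/11197415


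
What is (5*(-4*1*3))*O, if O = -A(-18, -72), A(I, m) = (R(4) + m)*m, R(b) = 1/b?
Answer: 309960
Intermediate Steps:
A(I, m) = m*(¼ + m) (A(I, m) = (1/4 + m)*m = (¼ + m)*m = m*(¼ + m))
O = -5166 (O = -(-72)*(¼ - 72) = -(-72)*(-287)/4 = -1*5166 = -5166)
(5*(-4*1*3))*O = (5*(-4*1*3))*(-5166) = (5*(-4*3))*(-5166) = (5*(-12))*(-5166) = -60*(-5166) = 309960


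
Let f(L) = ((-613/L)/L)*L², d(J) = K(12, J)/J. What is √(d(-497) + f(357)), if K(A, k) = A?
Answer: I*√151422481/497 ≈ 24.759*I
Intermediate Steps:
d(J) = 12/J
f(L) = -613 (f(L) = (-613/L²)*L² = -613)
√(d(-497) + f(357)) = √(12/(-497) - 613) = √(12*(-1/497) - 613) = √(-12/497 - 613) = √(-304673/497) = I*√151422481/497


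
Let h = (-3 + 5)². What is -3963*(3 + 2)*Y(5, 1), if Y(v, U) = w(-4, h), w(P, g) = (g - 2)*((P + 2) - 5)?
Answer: 277410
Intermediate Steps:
h = 4 (h = 2² = 4)
w(P, g) = (-3 + P)*(-2 + g) (w(P, g) = (-2 + g)*((2 + P) - 5) = (-2 + g)*(-3 + P) = (-3 + P)*(-2 + g))
Y(v, U) = -14 (Y(v, U) = 6 - 3*4 - 2*(-4) - 4*4 = 6 - 12 + 8 - 16 = -14)
-3963*(3 + 2)*Y(5, 1) = -3963*(3 + 2)*(-14) = -19815*(-14) = -3963*(-70) = 277410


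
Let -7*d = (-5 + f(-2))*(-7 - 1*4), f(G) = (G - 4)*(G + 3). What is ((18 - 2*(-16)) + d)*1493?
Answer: 341897/7 ≈ 48842.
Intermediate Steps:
f(G) = (-4 + G)*(3 + G)
d = -121/7 (d = -(-5 + (-12 + (-2)**2 - 1*(-2)))*(-7 - 1*4)/7 = -(-5 + (-12 + 4 + 2))*(-7 - 4)/7 = -(-5 - 6)*(-11)/7 = -(-11)*(-11)/7 = -1/7*121 = -121/7 ≈ -17.286)
((18 - 2*(-16)) + d)*1493 = ((18 - 2*(-16)) - 121/7)*1493 = ((18 + 32) - 121/7)*1493 = (50 - 121/7)*1493 = (229/7)*1493 = 341897/7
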